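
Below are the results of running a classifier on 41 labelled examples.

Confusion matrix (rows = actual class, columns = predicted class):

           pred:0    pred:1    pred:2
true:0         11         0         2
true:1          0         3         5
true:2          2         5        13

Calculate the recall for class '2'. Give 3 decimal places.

0.650

One-vs-rest for '2': TP = diagonal; FP = other classes predicted '2'; FN = '2' predicted as other.
recall = TP/(TP+FN).
2: TP=13, FN=2+5=7 → 13/20 = 0.6500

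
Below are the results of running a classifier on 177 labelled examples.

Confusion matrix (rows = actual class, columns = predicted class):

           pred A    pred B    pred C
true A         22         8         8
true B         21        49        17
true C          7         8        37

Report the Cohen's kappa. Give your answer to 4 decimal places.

0.4057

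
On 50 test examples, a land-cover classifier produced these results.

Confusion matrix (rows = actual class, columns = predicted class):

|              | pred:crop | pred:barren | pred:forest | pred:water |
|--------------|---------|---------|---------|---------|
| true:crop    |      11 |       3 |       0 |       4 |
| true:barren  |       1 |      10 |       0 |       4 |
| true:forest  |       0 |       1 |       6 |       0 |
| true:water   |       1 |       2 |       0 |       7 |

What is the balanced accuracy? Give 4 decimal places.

0.7087

Balanced accuracy = mean of per-class recall.
  crop: recall = 11/18 = 0.61111
  barren: recall = 10/15 = 0.66667
  forest: recall = 6/7 = 0.85714
  water: recall = 7/10 = 0.70000
Mean = (0.61111 + 0.66667 + 0.85714 + 0.70000) / 4 = 0.7087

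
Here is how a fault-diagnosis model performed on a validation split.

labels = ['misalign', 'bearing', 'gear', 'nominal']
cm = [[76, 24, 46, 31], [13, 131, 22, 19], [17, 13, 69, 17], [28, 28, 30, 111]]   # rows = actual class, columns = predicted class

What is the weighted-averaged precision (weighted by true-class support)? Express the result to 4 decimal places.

0.5849

Per-class precision (TP/(TP+FP)):
  misalign: TP=76, FP=13+17+28=58 → 76/134 = 0.56716
  bearing: TP=131, FP=24+13+28=65 → 131/196 = 0.66837
  gear: TP=69, FP=46+22+30=98 → 69/167 = 0.41317
  nominal: TP=111, FP=31+19+17=67 → 111/178 = 0.62360
Weighted-precision = Σ (supportᵢ/N)·precisionᵢ with N=675: (177/675)·0.56716 + (185/675)·0.66837 + (116/675)·0.41317 + (197/675)·0.62360 = 0.5849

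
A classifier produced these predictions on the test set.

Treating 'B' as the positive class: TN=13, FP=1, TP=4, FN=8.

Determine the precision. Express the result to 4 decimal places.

0.8000

Precision = TP/(TP+FP) = 4/(4+1) = 4/5 = 0.8000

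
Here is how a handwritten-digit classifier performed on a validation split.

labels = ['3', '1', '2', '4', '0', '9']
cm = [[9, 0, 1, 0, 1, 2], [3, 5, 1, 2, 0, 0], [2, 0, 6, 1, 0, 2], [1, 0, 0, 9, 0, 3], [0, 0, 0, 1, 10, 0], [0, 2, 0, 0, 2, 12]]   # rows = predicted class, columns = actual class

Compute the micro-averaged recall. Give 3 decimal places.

0.680

Micro-averaging pools counts across classes: ΣTP=51, ΣFP=24, ΣFN=24.
Micro-recall = TP/(TP+FN) on pooled counts = 0.680 (equals overall accuracy in single-label multiclass).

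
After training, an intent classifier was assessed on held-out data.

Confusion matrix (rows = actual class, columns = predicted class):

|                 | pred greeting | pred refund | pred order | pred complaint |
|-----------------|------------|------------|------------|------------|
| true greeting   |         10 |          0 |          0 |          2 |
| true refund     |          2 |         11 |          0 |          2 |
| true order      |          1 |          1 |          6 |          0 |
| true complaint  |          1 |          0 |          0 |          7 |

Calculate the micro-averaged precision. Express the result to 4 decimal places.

0.7907

Micro-averaging pools counts across classes: ΣTP=34, ΣFP=9, ΣFN=9.
Micro-precision = TP/(TP+FP) on pooled counts = 0.7907 (equals overall accuracy in single-label multiclass).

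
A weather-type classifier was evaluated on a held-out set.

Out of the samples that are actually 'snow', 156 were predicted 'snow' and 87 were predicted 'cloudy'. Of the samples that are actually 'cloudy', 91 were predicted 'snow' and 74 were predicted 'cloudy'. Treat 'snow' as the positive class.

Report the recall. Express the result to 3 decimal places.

0.642

Recall = TP/(TP+FN) = 156/(156+87) = 156/243 = 0.642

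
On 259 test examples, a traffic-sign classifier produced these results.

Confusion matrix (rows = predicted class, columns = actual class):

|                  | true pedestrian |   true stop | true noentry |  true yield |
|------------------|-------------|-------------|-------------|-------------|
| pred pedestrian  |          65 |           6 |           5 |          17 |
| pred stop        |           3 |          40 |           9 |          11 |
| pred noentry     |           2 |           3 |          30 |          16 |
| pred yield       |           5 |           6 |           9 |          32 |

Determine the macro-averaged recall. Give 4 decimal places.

Per-class recall (TP/(TP+FN)):
  pedestrian: TP=65, FN=3+2+5=10 → 65/75 = 0.86667
  stop: TP=40, FN=6+3+6=15 → 40/55 = 0.72727
  noentry: TP=30, FN=5+9+9=23 → 30/53 = 0.56604
  yield: TP=32, FN=17+11+16=44 → 32/76 = 0.42105
Macro-recall = mean = (0.86667 + 0.72727 + 0.56604 + 0.42105) / 4 = 0.6453

0.6453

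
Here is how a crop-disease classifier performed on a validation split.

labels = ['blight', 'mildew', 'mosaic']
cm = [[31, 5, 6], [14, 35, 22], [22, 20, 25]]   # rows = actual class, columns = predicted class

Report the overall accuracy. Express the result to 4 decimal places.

Accuracy = trace / total = (31+35+25=91) / 180 = 91/180 = 0.5056

0.5056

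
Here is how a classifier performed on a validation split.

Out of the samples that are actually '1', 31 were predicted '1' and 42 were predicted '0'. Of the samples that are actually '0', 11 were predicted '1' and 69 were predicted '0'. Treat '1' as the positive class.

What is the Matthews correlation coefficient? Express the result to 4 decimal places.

0.3214

MCC = (TP·TN − FP·FN) / √((TP+FP)(TP+FN)(TN+FP)(TN+FN))
Numerator = 31·69 − 11·42 = 1677
Denominator = √(42·73·80·111) = √27226080 = 5217.8616
MCC = 1677 / 5217.8616 = 0.3214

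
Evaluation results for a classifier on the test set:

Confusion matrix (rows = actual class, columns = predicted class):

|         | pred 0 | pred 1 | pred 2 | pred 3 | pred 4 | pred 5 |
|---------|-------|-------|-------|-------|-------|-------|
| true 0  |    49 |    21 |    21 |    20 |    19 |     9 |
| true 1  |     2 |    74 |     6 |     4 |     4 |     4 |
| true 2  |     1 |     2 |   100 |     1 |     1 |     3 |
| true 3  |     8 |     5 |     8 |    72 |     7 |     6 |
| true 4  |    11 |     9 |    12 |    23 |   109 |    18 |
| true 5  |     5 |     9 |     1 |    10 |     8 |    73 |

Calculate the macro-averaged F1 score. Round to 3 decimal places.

0.644

Per-class F1 score (2·TP/(2·TP+FP+FN)):
  0: TP=49, FP=2+1+8+11+5=27, FN=21+21+20+19+9=90 → 98/215 = 0.4558
  1: TP=74, FP=21+2+5+9+9=46, FN=2+6+4+4+4=20 → 148/214 = 0.6916
  2: TP=100, FP=21+6+8+12+1=48, FN=1+2+1+1+3=8 → 200/256 = 0.7813
  3: TP=72, FP=20+4+1+23+10=58, FN=8+5+8+7+6=34 → 144/236 = 0.6102
  4: TP=109, FP=19+4+1+7+8=39, FN=11+9+12+23+18=73 → 218/330 = 0.6606
  5: TP=73, FP=9+4+3+6+18=40, FN=5+9+1+10+8=33 → 146/219 = 0.6667
Macro-F1 score = mean = (0.4558 + 0.6916 + 0.7813 + 0.6102 + 0.6606 + 0.6667) / 6 = 0.644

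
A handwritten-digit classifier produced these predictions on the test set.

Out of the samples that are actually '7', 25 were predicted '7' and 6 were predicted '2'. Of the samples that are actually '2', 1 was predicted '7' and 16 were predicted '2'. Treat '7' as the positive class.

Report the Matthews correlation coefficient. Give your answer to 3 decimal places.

0.718

MCC = (TP·TN − FP·FN) / √((TP+FP)(TP+FN)(TN+FP)(TN+FN))
Numerator = 25·16 − 1·6 = 394
Denominator = √(26·31·17·22) = √301444 = 549.0392
MCC = 394 / 549.0392 = 0.718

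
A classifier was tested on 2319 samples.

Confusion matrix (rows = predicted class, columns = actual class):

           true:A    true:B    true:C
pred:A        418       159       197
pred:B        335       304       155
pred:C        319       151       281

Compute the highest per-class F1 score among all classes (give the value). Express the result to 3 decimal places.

Per-class F1 score (2·TP/(2·TP+FP+FN)):
  A: TP=418, FP=159+197=356, FN=335+319=654 → 836/1846 = 0.4529
  B: TP=304, FP=335+155=490, FN=159+151=310 → 608/1408 = 0.4318
  C: TP=281, FP=319+151=470, FN=197+155=352 → 562/1384 = 0.4061
Highest is class 'A' with F1 score = 0.453.

0.453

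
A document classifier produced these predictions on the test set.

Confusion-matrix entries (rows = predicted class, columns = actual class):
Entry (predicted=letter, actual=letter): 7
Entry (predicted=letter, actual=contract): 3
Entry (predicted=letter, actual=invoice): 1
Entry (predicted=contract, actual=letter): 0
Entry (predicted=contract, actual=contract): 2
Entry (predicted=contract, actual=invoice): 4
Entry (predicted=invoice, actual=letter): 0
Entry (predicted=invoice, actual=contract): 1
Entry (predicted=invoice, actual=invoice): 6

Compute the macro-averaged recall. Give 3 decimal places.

Per-class recall (TP/(TP+FN)):
  letter: TP=7, FN=0+0=0 → 7/7 = 1.0000
  contract: TP=2, FN=3+1=4 → 2/6 = 0.3333
  invoice: TP=6, FN=1+4=5 → 6/11 = 0.5455
Macro-recall = mean = (1.0000 + 0.3333 + 0.5455) / 3 = 0.626

0.626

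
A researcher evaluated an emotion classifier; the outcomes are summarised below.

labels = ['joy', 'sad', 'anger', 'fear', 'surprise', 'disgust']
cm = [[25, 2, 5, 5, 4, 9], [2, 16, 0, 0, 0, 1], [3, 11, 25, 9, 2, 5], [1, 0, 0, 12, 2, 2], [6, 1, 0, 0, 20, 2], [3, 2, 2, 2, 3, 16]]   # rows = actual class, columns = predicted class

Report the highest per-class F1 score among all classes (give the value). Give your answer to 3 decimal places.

0.667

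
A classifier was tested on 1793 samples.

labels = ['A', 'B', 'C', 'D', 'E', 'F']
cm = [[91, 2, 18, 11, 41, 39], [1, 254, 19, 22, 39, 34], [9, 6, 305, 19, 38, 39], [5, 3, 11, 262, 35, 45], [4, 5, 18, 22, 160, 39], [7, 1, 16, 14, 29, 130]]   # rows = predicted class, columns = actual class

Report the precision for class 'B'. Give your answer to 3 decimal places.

0.688

Treat 'B' as positive and all other classes as negative.
precision = TP/(TP+FP).
B: TP=254, FP=1+19+22+39+34=115 → 254/369 = 0.6883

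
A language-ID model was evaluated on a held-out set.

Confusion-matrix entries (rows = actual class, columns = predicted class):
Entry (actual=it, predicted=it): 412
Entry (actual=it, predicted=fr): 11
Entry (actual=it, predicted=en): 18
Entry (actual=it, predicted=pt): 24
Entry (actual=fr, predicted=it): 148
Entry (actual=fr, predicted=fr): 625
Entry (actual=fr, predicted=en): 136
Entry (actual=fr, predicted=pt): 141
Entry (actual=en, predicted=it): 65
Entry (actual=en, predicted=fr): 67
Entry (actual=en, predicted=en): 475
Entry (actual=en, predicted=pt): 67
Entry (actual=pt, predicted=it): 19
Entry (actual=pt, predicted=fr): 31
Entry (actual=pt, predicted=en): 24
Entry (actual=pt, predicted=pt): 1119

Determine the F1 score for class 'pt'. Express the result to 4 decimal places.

Take TP from the diagonal, FP from the rest of the 'pt' prediction marginal, FN from the rest of the 'pt' actual marginal.
F1 score = 2·TP/(2·TP+FP+FN).
pt: TP=1119, FP=24+141+67=232, FN=19+31+24=74 → 2238/2544 = 0.87972

0.8797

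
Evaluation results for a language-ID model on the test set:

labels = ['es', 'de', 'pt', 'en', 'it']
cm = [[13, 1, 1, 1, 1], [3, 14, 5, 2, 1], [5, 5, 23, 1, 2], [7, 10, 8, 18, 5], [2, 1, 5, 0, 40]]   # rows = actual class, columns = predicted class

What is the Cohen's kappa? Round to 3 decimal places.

0.523

Observed agreement pₒ = trace/N = 108/174 = 0.6207
Expected agreement pₑ = Σ (rowᵢ·colᵢ)/N² = (17·30 + 25·31 + 36·42 + 48·22 + 48·49)/174² = 0.2049
κ = (pₒ − pₑ)/(1 − pₑ) = (0.6207 − 0.2049)/(1 − 0.2049) = 0.523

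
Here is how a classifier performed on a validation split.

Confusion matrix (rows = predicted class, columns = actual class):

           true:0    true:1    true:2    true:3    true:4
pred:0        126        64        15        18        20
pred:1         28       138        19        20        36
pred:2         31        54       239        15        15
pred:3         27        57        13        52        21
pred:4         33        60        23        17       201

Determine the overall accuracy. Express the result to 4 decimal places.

0.5633

Accuracy = trace / total = (126+138+239+52+201=756) / 1342 = 756/1342 = 0.5633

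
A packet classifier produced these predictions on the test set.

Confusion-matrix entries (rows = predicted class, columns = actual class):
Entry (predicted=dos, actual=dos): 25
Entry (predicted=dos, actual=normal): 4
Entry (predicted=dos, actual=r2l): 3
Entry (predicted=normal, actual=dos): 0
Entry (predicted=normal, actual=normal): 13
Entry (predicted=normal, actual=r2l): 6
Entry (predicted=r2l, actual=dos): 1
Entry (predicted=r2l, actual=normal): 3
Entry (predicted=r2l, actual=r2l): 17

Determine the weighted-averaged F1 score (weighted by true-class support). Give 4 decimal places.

Per-class F1 score (2·TP/(2·TP+FP+FN)):
  dos: TP=25, FP=4+3=7, FN=0+1=1 → 50/58 = 0.86207
  normal: TP=13, FP=0+6=6, FN=4+3=7 → 26/39 = 0.66667
  r2l: TP=17, FP=1+3=4, FN=3+6=9 → 34/47 = 0.72340
Weighted-F1 score = Σ (supportᵢ/N)·F1 scoreᵢ with N=72: (26/72)·0.86207 + (20/72)·0.66667 + (26/72)·0.72340 = 0.7577

0.7577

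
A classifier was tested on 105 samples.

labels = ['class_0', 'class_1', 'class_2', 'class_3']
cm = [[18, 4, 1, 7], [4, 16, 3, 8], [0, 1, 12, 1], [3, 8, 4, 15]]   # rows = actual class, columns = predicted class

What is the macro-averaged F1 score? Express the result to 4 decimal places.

0.5964

Per-class F1 score (2·TP/(2·TP+FP+FN)):
  class_0: TP=18, FP=4+0+3=7, FN=4+1+7=12 → 36/55 = 0.65455
  class_1: TP=16, FP=4+1+8=13, FN=4+3+8=15 → 32/60 = 0.53333
  class_2: TP=12, FP=1+3+4=8, FN=0+1+1=2 → 24/34 = 0.70588
  class_3: TP=15, FP=7+8+1=16, FN=3+8+4=15 → 30/61 = 0.49180
Macro-F1 score = mean = (0.65455 + 0.53333 + 0.70588 + 0.49180) / 4 = 0.5964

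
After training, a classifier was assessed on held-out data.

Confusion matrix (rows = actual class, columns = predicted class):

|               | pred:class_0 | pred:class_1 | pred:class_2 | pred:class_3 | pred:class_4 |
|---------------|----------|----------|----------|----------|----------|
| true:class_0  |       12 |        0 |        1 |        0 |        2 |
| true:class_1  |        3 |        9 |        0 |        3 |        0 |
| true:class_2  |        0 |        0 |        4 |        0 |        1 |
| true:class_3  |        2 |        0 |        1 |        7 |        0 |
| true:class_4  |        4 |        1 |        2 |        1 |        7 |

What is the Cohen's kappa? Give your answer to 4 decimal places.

Observed agreement pₒ = trace/N = 39/60 = 0.65000
Expected agreement pₑ = Σ (rowᵢ·colᵢ)/N² = (15·21 + 15·10 + 5·8 + 10·11 + 15·10)/60² = 0.21250
κ = (pₒ − pₑ)/(1 − pₑ) = (0.65000 − 0.21250)/(1 − 0.21250) = 0.5556

0.5556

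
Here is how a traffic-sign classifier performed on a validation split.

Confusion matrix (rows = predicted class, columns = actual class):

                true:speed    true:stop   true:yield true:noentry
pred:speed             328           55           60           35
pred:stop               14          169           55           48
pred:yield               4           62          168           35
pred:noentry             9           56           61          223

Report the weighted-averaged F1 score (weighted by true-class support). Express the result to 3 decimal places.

Per-class F1 score (2·TP/(2·TP+FP+FN)):
  speed: TP=328, FP=55+60+35=150, FN=14+4+9=27 → 656/833 = 0.7875
  stop: TP=169, FP=14+55+48=117, FN=55+62+56=173 → 338/628 = 0.5382
  yield: TP=168, FP=4+62+35=101, FN=60+55+61=176 → 336/613 = 0.5481
  noentry: TP=223, FP=9+56+61=126, FN=35+48+35=118 → 446/690 = 0.6464
Weighted-F1 score = Σ (supportᵢ/N)·F1 scoreᵢ with N=1382: (355/1382)·0.7875 + (342/1382)·0.5382 + (344/1382)·0.5481 + (341/1382)·0.6464 = 0.631

0.631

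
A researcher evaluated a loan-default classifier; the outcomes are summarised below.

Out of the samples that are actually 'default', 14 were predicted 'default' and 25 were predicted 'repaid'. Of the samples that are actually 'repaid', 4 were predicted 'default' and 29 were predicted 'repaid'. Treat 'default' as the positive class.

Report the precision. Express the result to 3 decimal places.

0.778

Precision = TP/(TP+FP) = 14/(14+4) = 14/18 = 0.778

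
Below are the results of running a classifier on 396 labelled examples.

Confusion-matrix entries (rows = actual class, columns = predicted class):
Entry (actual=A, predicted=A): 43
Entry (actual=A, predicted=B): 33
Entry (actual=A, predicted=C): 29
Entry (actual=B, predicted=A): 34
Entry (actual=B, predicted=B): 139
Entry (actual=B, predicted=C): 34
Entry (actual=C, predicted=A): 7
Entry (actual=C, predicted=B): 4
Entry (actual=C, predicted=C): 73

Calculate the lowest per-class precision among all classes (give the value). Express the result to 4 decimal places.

Per-class precision (TP/(TP+FP)):
  A: TP=43, FP=34+7=41 → 43/84 = 0.51190
  B: TP=139, FP=33+4=37 → 139/176 = 0.78977
  C: TP=73, FP=29+34=63 → 73/136 = 0.53676
Lowest is class 'A' with precision = 0.5119.

0.5119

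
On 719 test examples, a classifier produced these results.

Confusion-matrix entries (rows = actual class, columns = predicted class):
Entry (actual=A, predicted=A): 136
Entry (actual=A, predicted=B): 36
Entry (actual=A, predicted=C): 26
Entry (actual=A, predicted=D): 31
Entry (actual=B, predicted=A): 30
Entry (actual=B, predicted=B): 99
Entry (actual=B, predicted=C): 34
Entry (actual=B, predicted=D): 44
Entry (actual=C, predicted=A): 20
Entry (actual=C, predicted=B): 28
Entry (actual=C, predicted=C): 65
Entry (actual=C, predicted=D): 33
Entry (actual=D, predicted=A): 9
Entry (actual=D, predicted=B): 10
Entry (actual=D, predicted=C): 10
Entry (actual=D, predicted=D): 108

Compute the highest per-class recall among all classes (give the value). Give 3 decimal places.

0.788

Per-class recall (TP/(TP+FN)):
  A: TP=136, FN=36+26+31=93 → 136/229 = 0.5939
  B: TP=99, FN=30+34+44=108 → 99/207 = 0.4783
  C: TP=65, FN=20+28+33=81 → 65/146 = 0.4452
  D: TP=108, FN=9+10+10=29 → 108/137 = 0.7883
Highest is class 'D' with recall = 0.788.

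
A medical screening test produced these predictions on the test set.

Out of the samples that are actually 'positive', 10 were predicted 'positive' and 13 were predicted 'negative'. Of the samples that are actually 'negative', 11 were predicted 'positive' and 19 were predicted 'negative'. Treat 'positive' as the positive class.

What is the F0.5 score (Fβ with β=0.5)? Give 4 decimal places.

Fβ = (1+β²)·TP / ((1+β²)·TP + β²·FN + FP), with β²=1/4
= 1.25·10 / (1.25·10 + 0.25·13 + 11) = 0.4673

0.4673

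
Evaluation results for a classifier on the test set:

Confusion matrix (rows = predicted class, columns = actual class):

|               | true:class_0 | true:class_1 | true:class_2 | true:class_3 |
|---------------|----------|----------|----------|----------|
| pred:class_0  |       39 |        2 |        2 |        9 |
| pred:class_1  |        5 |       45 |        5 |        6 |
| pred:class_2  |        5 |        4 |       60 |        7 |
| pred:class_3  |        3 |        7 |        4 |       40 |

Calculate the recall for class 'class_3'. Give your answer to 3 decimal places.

0.645

Treat 'class_3' as positive and all other classes as negative.
recall = TP/(TP+FN).
class_3: TP=40, FN=9+6+7=22 → 40/62 = 0.6452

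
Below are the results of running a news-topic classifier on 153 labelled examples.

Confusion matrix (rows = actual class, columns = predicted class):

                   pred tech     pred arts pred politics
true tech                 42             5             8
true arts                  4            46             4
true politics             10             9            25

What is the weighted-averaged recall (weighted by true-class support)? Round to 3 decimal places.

Per-class recall (TP/(TP+FN)):
  tech: TP=42, FN=5+8=13 → 42/55 = 0.7636
  arts: TP=46, FN=4+4=8 → 46/54 = 0.8519
  politics: TP=25, FN=10+9=19 → 25/44 = 0.5682
Weighted-recall = Σ (supportᵢ/N)·recallᵢ with N=153: (55/153)·0.7636 + (54/153)·0.8519 + (44/153)·0.5682 = 0.739

0.739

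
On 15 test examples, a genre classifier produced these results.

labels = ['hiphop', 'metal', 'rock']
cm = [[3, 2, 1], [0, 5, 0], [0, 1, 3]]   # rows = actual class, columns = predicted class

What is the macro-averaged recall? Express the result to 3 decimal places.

Per-class recall (TP/(TP+FN)):
  hiphop: TP=3, FN=2+1=3 → 3/6 = 0.5000
  metal: TP=5, FN=0+0=0 → 5/5 = 1.0000
  rock: TP=3, FN=0+1=1 → 3/4 = 0.7500
Macro-recall = mean = (0.5000 + 1.0000 + 0.7500) / 3 = 0.750

0.750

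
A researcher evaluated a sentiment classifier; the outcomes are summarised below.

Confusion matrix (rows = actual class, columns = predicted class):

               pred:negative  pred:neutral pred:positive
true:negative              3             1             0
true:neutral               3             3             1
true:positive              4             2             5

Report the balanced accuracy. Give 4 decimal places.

0.5444

Balanced accuracy = mean of per-class recall.
  negative: recall = 3/4 = 0.75000
  neutral: recall = 3/7 = 0.42857
  positive: recall = 5/11 = 0.45455
Mean = (0.75000 + 0.42857 + 0.45455) / 3 = 0.5444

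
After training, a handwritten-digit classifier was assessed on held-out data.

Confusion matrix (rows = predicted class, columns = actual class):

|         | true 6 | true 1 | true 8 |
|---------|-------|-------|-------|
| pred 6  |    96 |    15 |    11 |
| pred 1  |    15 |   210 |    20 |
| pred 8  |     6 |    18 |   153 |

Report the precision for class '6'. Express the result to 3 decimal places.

0.787

precision = TP/(TP+FP).
6: TP=96, FP=15+11=26 → 96/122 = 0.7869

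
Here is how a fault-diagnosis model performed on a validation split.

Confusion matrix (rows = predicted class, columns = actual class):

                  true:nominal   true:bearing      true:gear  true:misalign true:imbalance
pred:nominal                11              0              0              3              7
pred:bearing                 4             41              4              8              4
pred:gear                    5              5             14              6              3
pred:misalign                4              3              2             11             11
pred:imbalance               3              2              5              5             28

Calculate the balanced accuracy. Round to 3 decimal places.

0.527

Balanced accuracy = mean of per-class recall.
  nominal: recall = 11/27 = 0.4074
  bearing: recall = 41/51 = 0.8039
  gear: recall = 14/25 = 0.5600
  misalign: recall = 11/33 = 0.3333
  imbalance: recall = 28/53 = 0.5283
Mean = (0.4074 + 0.8039 + 0.5600 + 0.3333 + 0.5283) / 5 = 0.527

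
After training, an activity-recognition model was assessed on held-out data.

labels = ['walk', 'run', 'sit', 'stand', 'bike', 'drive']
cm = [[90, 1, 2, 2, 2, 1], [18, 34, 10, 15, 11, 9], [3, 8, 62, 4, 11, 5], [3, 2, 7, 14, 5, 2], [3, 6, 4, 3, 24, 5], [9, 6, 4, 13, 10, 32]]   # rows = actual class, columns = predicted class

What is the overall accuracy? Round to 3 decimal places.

Accuracy = trace / total = (90+34+62+14+24+32=256) / 440 = 256/440 = 0.582

0.582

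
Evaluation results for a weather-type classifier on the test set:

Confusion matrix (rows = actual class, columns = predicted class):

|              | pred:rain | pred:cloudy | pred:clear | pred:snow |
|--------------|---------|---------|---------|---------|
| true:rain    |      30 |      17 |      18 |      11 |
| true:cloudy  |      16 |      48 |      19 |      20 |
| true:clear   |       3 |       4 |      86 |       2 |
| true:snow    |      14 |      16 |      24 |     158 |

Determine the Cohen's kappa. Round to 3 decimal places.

Observed agreement pₒ = trace/N = 322/486 = 0.6626
Expected agreement pₑ = Σ (rowᵢ·colᵢ)/N² = (76·63 + 103·85 + 95·147 + 212·191)/486² = 0.2879
κ = (pₒ − pₑ)/(1 − pₑ) = (0.6626 − 0.2879)/(1 − 0.2879) = 0.526

0.526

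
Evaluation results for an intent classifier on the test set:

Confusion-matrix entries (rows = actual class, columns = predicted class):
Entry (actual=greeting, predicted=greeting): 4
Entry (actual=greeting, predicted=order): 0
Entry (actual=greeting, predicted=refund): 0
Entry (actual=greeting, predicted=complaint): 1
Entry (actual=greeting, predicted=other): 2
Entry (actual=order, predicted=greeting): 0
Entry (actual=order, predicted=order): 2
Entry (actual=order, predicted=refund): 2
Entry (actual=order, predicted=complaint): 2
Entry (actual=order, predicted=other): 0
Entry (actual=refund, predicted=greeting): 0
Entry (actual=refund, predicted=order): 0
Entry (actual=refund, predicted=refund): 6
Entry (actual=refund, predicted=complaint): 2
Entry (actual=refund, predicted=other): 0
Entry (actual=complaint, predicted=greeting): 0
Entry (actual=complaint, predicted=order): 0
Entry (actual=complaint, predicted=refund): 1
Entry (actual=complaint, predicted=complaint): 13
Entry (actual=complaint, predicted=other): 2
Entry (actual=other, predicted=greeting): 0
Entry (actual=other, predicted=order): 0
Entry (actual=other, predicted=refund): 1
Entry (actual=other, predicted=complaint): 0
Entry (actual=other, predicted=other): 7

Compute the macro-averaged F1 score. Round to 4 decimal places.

Per-class F1 score (2·TP/(2·TP+FP+FN)):
  greeting: TP=4, FP=0+0+0+0=0, FN=0+0+1+2=3 → 8/11 = 0.72727
  order: TP=2, FP=0+0+0+0=0, FN=0+2+2+0=4 → 4/8 = 0.50000
  refund: TP=6, FP=0+2+1+1=4, FN=0+0+2+0=2 → 12/18 = 0.66667
  complaint: TP=13, FP=1+2+2+0=5, FN=0+0+1+2=3 → 26/34 = 0.76471
  other: TP=7, FP=2+0+0+2=4, FN=0+0+1+0=1 → 14/19 = 0.73684
Macro-F1 score = mean = (0.72727 + 0.50000 + 0.66667 + 0.76471 + 0.73684) / 5 = 0.6791

0.6791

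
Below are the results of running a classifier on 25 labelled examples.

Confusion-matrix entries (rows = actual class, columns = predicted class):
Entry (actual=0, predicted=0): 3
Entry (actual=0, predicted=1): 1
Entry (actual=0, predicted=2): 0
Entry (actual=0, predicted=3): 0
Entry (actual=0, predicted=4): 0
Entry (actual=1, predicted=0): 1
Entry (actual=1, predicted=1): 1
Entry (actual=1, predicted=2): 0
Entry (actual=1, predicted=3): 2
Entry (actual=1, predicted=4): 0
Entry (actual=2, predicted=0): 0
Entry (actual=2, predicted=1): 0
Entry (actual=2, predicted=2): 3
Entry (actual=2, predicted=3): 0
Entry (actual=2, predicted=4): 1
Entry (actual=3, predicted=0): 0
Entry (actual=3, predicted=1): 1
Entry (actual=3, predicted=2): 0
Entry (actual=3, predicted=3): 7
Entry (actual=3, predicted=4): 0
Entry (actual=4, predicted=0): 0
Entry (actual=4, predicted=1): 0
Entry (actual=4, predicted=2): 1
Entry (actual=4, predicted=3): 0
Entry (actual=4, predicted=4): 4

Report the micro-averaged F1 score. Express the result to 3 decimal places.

0.720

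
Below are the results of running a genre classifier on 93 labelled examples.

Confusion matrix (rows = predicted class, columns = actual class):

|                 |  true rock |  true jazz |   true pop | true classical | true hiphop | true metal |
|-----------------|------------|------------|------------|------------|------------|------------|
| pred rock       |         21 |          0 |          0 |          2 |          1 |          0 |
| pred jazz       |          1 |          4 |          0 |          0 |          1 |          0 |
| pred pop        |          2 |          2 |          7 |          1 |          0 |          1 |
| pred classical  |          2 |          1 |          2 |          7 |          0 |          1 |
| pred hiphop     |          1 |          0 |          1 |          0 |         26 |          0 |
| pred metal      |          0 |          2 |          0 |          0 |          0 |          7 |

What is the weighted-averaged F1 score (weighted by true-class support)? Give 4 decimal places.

Per-class F1 score (2·TP/(2·TP+FP+FN)):
  rock: TP=21, FP=0+0+2+1+0=3, FN=1+2+2+1+0=6 → 42/51 = 0.82353
  jazz: TP=4, FP=1+0+0+1+0=2, FN=0+2+1+0+2=5 → 8/15 = 0.53333
  pop: TP=7, FP=2+2+1+0+1=6, FN=0+0+2+1+0=3 → 14/23 = 0.60870
  classical: TP=7, FP=2+1+2+0+1=6, FN=2+0+1+0+0=3 → 14/23 = 0.60870
  hiphop: TP=26, FP=1+0+1+0+0=2, FN=1+1+0+0+0=2 → 52/56 = 0.92857
  metal: TP=7, FP=0+2+0+0+0=2, FN=0+0+1+1+0=2 → 14/18 = 0.77778
Weighted-F1 score = Σ (supportᵢ/N)·F1 scoreᵢ with N=93: (27/93)·0.82353 + (9/93)·0.53333 + (10/93)·0.60870 + (10/93)·0.60870 + (28/93)·0.92857 + (9/93)·0.77778 = 0.7764

0.7764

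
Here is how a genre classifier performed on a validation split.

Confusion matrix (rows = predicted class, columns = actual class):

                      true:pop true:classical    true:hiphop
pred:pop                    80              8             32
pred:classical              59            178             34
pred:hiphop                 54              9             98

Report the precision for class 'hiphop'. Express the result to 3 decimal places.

0.609

Treat 'hiphop' as positive and all other classes as negative.
precision = TP/(TP+FP).
hiphop: TP=98, FP=54+9=63 → 98/161 = 0.6087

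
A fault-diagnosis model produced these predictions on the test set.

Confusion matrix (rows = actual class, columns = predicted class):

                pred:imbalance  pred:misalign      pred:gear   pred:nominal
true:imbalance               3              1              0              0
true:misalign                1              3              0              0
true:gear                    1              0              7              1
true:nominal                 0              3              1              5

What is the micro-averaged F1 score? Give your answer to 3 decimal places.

Micro-averaging pools counts across classes: ΣTP=18, ΣFP=8, ΣFN=8.
Micro-F1 score = 2·TP/(2·TP+FP+FN) on pooled counts = 0.692 (equals overall accuracy in single-label multiclass).

0.692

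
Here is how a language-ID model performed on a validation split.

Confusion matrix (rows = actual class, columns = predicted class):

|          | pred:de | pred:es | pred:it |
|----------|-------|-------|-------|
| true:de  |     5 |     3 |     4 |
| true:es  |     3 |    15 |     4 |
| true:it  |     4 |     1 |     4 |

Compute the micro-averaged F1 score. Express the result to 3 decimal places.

Micro-averaging pools counts across classes: ΣTP=24, ΣFP=19, ΣFN=19.
Micro-F1 score = 2·TP/(2·TP+FP+FN) on pooled counts = 0.558 (equals overall accuracy in single-label multiclass).

0.558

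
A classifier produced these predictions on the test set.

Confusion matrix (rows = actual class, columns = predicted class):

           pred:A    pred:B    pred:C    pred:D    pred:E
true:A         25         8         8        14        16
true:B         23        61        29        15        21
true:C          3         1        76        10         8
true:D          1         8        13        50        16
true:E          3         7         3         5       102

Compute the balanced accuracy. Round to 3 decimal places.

0.591

Balanced accuracy = mean of per-class recall.
  A: recall = 25/71 = 0.3521
  B: recall = 61/149 = 0.4094
  C: recall = 76/98 = 0.7755
  D: recall = 50/88 = 0.5682
  E: recall = 102/120 = 0.8500
Mean = (0.3521 + 0.4094 + 0.7755 + 0.5682 + 0.8500) / 5 = 0.591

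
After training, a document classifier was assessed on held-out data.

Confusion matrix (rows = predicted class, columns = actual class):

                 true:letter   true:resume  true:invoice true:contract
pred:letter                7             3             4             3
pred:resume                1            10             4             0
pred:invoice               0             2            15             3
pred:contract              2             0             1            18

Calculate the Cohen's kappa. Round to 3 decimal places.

0.575

Observed agreement pₒ = trace/N = 50/73 = 0.6849
Expected agreement pₑ = Σ (rowᵢ·colᵢ)/N² = (10·17 + 15·15 + 24·20 + 24·21)/73² = 0.2588
κ = (pₒ − pₑ)/(1 − pₑ) = (0.6849 − 0.2588)/(1 − 0.2588) = 0.575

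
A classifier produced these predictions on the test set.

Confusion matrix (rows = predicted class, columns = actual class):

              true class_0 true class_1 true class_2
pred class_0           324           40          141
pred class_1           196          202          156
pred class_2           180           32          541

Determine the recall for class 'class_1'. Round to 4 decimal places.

0.7372

One-vs-rest for 'class_1': TP = diagonal; FP = other classes predicted 'class_1'; FN = 'class_1' predicted as other.
recall = TP/(TP+FN).
class_1: TP=202, FN=40+32=72 → 202/274 = 0.73723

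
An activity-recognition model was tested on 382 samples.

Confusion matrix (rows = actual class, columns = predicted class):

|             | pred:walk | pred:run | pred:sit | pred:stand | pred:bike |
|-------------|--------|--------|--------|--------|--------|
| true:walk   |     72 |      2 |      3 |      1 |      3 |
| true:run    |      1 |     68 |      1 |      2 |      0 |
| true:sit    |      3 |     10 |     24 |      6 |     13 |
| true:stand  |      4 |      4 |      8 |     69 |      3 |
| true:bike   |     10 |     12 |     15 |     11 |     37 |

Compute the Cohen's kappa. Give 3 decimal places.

Observed agreement pₒ = trace/N = 270/382 = 0.7068
Expected agreement pₑ = Σ (rowᵢ·colᵢ)/N² = (81·90 + 72·96 + 56·51 + 88·89 + 85·56)/382² = 0.2032
κ = (pₒ − pₑ)/(1 − pₑ) = (0.7068 − 0.2032)/(1 − 0.2032) = 0.632

0.632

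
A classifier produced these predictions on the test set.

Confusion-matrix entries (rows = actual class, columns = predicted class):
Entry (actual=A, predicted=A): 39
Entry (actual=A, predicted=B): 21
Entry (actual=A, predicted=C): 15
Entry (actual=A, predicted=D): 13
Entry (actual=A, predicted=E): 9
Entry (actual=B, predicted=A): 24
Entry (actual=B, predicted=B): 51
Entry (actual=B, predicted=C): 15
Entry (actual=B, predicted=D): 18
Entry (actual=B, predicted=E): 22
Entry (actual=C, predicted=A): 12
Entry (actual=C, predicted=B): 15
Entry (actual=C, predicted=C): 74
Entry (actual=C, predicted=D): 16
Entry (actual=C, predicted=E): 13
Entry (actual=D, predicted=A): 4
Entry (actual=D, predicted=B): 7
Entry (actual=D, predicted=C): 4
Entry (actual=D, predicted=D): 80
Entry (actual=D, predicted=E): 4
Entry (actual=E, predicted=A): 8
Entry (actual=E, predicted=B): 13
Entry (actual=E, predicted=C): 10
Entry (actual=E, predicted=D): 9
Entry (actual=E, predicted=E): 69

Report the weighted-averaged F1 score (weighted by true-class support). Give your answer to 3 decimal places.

0.546

Per-class F1 score (2·TP/(2·TP+FP+FN)):
  A: TP=39, FP=24+12+4+8=48, FN=21+15+13+9=58 → 78/184 = 0.4239
  B: TP=51, FP=21+15+7+13=56, FN=24+15+18+22=79 → 102/237 = 0.4304
  C: TP=74, FP=15+15+4+10=44, FN=12+15+16+13=56 → 148/248 = 0.5968
  D: TP=80, FP=13+18+16+9=56, FN=4+7+4+4=19 → 160/235 = 0.6809
  E: TP=69, FP=9+22+13+4=48, FN=8+13+10+9=40 → 138/226 = 0.6106
Weighted-F1 score = Σ (supportᵢ/N)·F1 scoreᵢ with N=565: (97/565)·0.4239 + (130/565)·0.4304 + (130/565)·0.5968 + (99/565)·0.6809 + (109/565)·0.6106 = 0.546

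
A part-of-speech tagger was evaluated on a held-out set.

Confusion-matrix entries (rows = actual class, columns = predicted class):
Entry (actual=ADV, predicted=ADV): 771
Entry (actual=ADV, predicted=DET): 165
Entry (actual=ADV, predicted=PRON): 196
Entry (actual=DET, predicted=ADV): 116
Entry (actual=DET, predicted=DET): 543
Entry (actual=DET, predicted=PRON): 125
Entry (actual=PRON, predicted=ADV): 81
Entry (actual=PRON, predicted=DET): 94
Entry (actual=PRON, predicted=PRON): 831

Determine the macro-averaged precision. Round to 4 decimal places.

0.7316

Per-class precision (TP/(TP+FP)):
  ADV: TP=771, FP=116+81=197 → 771/968 = 0.79649
  DET: TP=543, FP=165+94=259 → 543/802 = 0.67706
  PRON: TP=831, FP=196+125=321 → 831/1152 = 0.72135
Macro-precision = mean = (0.79649 + 0.67706 + 0.72135) / 3 = 0.7316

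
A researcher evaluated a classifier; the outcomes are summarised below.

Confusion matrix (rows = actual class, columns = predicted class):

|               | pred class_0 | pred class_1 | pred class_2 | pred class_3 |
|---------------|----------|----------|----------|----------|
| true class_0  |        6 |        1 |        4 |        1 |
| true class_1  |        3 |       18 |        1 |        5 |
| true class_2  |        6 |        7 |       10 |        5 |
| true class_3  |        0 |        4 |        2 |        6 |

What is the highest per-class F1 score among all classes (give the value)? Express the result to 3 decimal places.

Per-class F1 score (2·TP/(2·TP+FP+FN)):
  class_0: TP=6, FP=3+6+0=9, FN=1+4+1=6 → 12/27 = 0.4444
  class_1: TP=18, FP=1+7+4=12, FN=3+1+5=9 → 36/57 = 0.6316
  class_2: TP=10, FP=4+1+2=7, FN=6+7+5=18 → 20/45 = 0.4444
  class_3: TP=6, FP=1+5+5=11, FN=0+4+2=6 → 12/29 = 0.4138
Highest is class 'class_1' with F1 score = 0.632.

0.632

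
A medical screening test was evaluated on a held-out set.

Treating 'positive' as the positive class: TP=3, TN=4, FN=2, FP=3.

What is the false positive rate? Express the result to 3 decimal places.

0.429

FPR = FP/(FP+TN) = 3/(3+4) = 0.429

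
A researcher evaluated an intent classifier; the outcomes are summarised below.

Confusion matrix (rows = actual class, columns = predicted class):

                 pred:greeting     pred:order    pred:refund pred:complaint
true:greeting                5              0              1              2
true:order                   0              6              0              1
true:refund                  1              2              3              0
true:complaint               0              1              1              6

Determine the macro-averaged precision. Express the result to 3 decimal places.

Per-class precision (TP/(TP+FP)):
  greeting: TP=5, FP=0+1+0=1 → 5/6 = 0.8333
  order: TP=6, FP=0+2+1=3 → 6/9 = 0.6667
  refund: TP=3, FP=1+0+1=2 → 3/5 = 0.6000
  complaint: TP=6, FP=2+1+0=3 → 6/9 = 0.6667
Macro-precision = mean = (0.8333 + 0.6667 + 0.6000 + 0.6667) / 4 = 0.692

0.692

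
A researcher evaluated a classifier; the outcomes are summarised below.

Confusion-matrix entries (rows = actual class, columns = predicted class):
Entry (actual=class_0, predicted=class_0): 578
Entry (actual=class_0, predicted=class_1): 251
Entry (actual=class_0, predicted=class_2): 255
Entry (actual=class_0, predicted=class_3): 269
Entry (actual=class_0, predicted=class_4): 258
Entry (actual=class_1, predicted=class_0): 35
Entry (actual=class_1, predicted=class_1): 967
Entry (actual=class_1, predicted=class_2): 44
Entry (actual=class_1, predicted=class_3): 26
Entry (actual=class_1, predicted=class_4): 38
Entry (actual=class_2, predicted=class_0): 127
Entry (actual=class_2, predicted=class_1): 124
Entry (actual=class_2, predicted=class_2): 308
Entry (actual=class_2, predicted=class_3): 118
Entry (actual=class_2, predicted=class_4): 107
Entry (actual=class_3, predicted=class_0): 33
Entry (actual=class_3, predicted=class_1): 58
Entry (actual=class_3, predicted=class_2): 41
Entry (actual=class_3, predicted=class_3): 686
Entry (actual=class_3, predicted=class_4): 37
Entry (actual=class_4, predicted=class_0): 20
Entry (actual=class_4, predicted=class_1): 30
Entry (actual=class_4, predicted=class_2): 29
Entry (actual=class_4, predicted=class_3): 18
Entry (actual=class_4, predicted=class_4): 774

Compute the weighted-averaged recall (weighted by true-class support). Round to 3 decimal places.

Per-class recall (TP/(TP+FN)):
  class_0: TP=578, FN=251+255+269+258=1033 → 578/1611 = 0.3588
  class_1: TP=967, FN=35+44+26+38=143 → 967/1110 = 0.8712
  class_2: TP=308, FN=127+124+118+107=476 → 308/784 = 0.3929
  class_3: TP=686, FN=33+58+41+37=169 → 686/855 = 0.8023
  class_4: TP=774, FN=20+30+29+18=97 → 774/871 = 0.8886
Weighted-recall = Σ (supportᵢ/N)·recallᵢ with N=5231: (1611/5231)·0.3588 + (1110/5231)·0.8712 + (784/5231)·0.3929 + (855/5231)·0.8023 + (871/5231)·0.8886 = 0.633

0.633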